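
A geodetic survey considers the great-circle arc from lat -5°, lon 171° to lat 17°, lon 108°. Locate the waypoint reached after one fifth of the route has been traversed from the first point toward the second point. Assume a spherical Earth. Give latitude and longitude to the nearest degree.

≈ lat 0°, lon 159°

Convert each endpoint to a unit vector on the sphere (x = cos φ cos λ, y = cos φ sin λ, z = sin φ).
The central angle between the endpoints is δ = arccos(p₁·p₂) ≈ 1.152 rad (66.0°).
Interpolate at f = 1/5 with slerp weights a = sin((1−f)δ)/sin δ ≈ 0.872, b = sin(fδ)/sin δ ≈ 0.250.
p = a·p₁ + b·p₂ ≈ (-0.932, 0.363, -0.003); φ = arcsin(p_z) ≈ -0.17°, λ = atan2(p_y, p_x) ≈ 158.70°.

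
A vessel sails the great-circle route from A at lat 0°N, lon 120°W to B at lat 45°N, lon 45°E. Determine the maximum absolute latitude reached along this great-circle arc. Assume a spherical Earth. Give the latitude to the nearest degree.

≈ 75°N

The great circle lies in the plane with unit normal n̂ = (p₁ × p₂)/|p₁ × p₂|.
Here n̂_z ≈ +0.251; the vertex latitude is φ_max = arccos|n̂_z| ≈ 75.5°.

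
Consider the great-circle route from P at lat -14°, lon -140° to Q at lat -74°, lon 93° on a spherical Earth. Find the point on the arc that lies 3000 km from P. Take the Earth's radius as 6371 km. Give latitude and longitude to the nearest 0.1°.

≈ lat -40.2°, lon -147.5°

Write both endpoints as unit vectors p₁, p₂ with components (cos φ cos λ, cos φ sin λ, sin φ).
The central angle between the endpoints is δ = arccos(p₁·p₂) ≈ 1.499 rad (85.9°). The total great-circle distance is δ·R ≈ 1.499 × 6371 ≈ 9551 km, so the target fraction is f = 3000/9551 ≈ 0.314.
Interpolate at f ≈ 0.314 with slerp weights a = sin((1−f)δ)/sin δ ≈ 0.859, b = sin(fδ)/sin δ ≈ 0.455.
p = a·p₁ + b·p₂ ≈ (-0.645, -0.410, -0.645); φ = arcsin(p_z) ≈ -40.16°, λ = atan2(p_y, p_x) ≈ -147.53°.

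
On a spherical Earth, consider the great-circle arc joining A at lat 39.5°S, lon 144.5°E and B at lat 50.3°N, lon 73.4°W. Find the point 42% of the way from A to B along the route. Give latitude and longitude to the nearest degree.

≈ lat 6°N, lon 168°W

The haversine formula gives a central angle δ ≈ 2.643 rad (151.4°) between the endpoints.
Interpolate at f = 0.42 with slerp weights a = sin((1−f)δ)/sin δ ≈ 2.090, b = sin(fδ)/sin δ ≈ 1.874.
p = a·p₁ + b·p₂ ≈ (-0.971, -0.210, 0.112); φ = arcsin(p_z) ≈ 6.43°, λ = atan2(p_y, p_x) ≈ -167.78°.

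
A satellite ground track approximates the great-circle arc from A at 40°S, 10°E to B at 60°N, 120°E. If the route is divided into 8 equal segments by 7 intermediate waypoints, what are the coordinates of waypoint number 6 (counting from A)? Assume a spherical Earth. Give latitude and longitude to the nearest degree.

≈ 43°N, 71°E

Write both endpoints as unit vectors p₁, p₂ with components (cos φ cos λ, cos φ sin λ, sin φ).
The central angle between the endpoints is δ = arccos(p₁·p₂) ≈ 2.329 rad (133.4°).
Interpolate at f = 6/8 with slerp weights a = sin((1−f)δ)/sin δ ≈ 0.757, b = sin(fδ)/sin δ ≈ 1.356.
p = a·p₁ + b·p₂ ≈ (0.232, 0.688, 0.688); φ = arcsin(p_z) ≈ 43.44°, λ = atan2(p_y, p_x) ≈ 71.33°.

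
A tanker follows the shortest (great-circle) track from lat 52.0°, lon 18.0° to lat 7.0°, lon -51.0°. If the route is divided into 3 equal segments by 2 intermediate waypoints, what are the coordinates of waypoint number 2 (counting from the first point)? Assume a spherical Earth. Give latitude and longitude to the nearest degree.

≈ lat 26°, lon -35°

Write both endpoints as unit vectors p₁, p₂ with components (cos φ cos λ, cos φ sin λ, sin φ).
The central angle between the endpoints is δ = arccos(p₁·p₂) ≈ 1.250 rad (71.6°).
Interpolate at f = 2/3 with slerp weights a = sin((1−f)δ)/sin δ ≈ 0.427, b = sin(fδ)/sin δ ≈ 0.780.
p = a·p₁ + b·p₂ ≈ (0.737, -0.521, 0.431); φ = arcsin(p_z) ≈ 25.54°, λ = atan2(p_y, p_x) ≈ -35.23°.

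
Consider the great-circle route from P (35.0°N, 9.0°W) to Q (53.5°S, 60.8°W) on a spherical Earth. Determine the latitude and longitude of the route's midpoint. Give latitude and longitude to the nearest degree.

Write both endpoints as unit vectors p₁, p₂ with components (cos φ cos λ, cos φ sin λ, sin φ).
The central angle between the endpoints is δ = arccos(p₁·p₂) ≈ 1.731 rad (99.2°).
Interpolate at f = 1/2 with slerp weights a = sin((1−f)δ)/sin δ ≈ 0.771, b = sin(fδ)/sin δ ≈ 0.771.
p = a·p₁ + b·p₂ ≈ (0.848, -0.499, -0.178); φ = arcsin(p_z) ≈ -10.23°, λ = atan2(p_y, p_x) ≈ -30.49°.

≈ (10°S, 30°W)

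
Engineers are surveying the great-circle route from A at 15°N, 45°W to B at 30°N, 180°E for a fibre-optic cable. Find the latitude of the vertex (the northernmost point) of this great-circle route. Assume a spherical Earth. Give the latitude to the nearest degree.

≈ 48°N

The great circle lies in the plane with unit normal n̂ = (p₁ × p₂)/|p₁ × p₂|.
Here n̂_z ≈ -0.667; the vertex latitude is φ_max = arccos|n̂_z| ≈ 48.2°.
Check via Clairaut: cos φ_max = |cos φ₁| · sin C = cos(15.0°)·sin(43.7°) ≈ 0.667, again giving ≈ 48.2°.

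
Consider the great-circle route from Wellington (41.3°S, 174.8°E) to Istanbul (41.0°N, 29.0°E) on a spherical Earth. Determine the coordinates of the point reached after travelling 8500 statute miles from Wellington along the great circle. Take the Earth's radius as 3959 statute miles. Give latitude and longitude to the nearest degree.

≈ (29°N, 64°E)

Convert each endpoint to a unit vector on the sphere (x = cos φ cos λ, y = cos φ sin λ, z = sin φ).
The central angle between the endpoints is δ = arccos(p₁·p₂) ≈ 2.695 rad (154.4°). The total great-circle distance is δ·R ≈ 2.695 × 3959 ≈ 10670 mi, so the target fraction is f = 8500/10670 ≈ 0.797.
Interpolate at f ≈ 0.797 with slerp weights a = sin((1−f)δ)/sin δ ≈ 1.206, b = sin(fδ)/sin δ ≈ 1.942.
p = a·p₁ + b·p₂ ≈ (0.379, 0.793, 0.478); φ = arcsin(p_z) ≈ 28.53°, λ = atan2(p_y, p_x) ≈ 64.44°.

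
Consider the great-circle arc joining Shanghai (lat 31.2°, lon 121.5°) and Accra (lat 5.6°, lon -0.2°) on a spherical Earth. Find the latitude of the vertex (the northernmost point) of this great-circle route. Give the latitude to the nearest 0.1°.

≈ 37.9°

The great circle lies in the plane with unit normal n̂ = (p₁ × p₂)/|p₁ × p₂|.
Here n̂_z ≈ -0.789; the vertex latitude is φ_max = arccos|n̂_z| ≈ 37.9°.
Check via Clairaut: cos φ_max = |cos φ₁| · sin C = cos(31.2°)·sin(67.3°) ≈ 0.789, again giving ≈ 37.9°.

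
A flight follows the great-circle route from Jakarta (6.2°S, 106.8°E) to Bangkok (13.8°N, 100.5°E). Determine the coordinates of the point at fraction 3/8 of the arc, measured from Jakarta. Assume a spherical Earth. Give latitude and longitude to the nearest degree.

Write both endpoints as unit vectors p₁, p₂ with components (cos φ cos λ, cos φ sin λ, sin φ).
The central angle between the endpoints is δ = arccos(p₁·p₂) ≈ 0.366 rad (21.0°).
Interpolate at f = 3/8 with slerp weights a = sin((1−f)δ)/sin δ ≈ 0.634, b = sin(fδ)/sin δ ≈ 0.382.
p = a·p₁ + b·p₂ ≈ (-0.250, 0.968, 0.023); φ = arcsin(p_z) ≈ 1.30°, λ = atan2(p_y, p_x) ≈ 104.46°.

≈ (1°N, 104°E)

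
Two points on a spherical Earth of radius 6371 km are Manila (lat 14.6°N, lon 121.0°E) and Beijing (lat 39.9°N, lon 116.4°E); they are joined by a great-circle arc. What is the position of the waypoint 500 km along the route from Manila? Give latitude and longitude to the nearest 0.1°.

≈ lat 19.0°N, lon 120.3°E

From cos δ = sin φ₁ sin φ₂ + cos φ₁ cos φ₂ cos Δλ, the central angle is δ ≈ 0.447 rad (25.6°). The total great-circle distance is δ·R ≈ 0.447 × 6371 ≈ 2849 km, so the target fraction is f = 500/2849 ≈ 0.176.
Interpolate at f ≈ 0.176 with slerp weights a = sin((1−f)δ)/sin δ ≈ 0.833, b = sin(fδ)/sin δ ≈ 0.181.
p = a·p₁ + b·p₂ ≈ (-0.477, 0.816, 0.326); φ = arcsin(p_z) ≈ 19.05°, λ = atan2(p_y, p_x) ≈ 120.32°.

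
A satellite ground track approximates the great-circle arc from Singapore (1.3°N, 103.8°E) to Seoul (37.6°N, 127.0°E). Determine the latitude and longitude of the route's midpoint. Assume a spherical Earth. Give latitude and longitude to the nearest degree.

≈ 20°N, 114°E

Convert each endpoint to a unit vector on the sphere (x = cos φ cos λ, y = cos φ sin λ, z = sin φ).
The central angle between the endpoints is δ = arccos(p₁·p₂) ≈ 0.735 rad (42.1°).
Interpolate at f = 1/2 with slerp weights a = sin((1−f)δ)/sin δ ≈ 0.536, b = sin(fδ)/sin δ ≈ 0.536.
p = a·p₁ + b·p₂ ≈ (-0.383, 0.859, 0.339); φ = arcsin(p_z) ≈ 19.82°, λ = atan2(p_y, p_x) ≈ 114.04°.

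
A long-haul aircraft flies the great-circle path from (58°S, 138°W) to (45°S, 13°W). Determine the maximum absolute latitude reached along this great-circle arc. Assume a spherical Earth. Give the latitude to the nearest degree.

≈ 71°S

The great circle lies in the plane with unit normal n̂ = (p₁ × p₂)/|p₁ × p₂|.
Here n̂_z ≈ +0.333; the vertex latitude is φ_max = arccos|n̂_z| ≈ 70.6°.
Check via Clairaut: cos φ_max = |cos φ₁| · sin C = cos(58.0°)·sin(141.1°) ≈ 0.333, again giving ≈ 70.6°.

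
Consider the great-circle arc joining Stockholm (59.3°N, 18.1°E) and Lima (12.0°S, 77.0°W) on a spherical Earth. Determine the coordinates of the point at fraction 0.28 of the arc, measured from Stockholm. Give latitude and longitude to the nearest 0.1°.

≈ (48.2°N, 28.2°W)

From cos δ = sin φ₁ sin φ₂ + cos φ₁ cos φ₂ cos Δλ, the central angle is δ ≈ 1.796 rad (102.9°).
Interpolate at f = 0.28 with slerp weights a = sin((1−f)δ)/sin δ ≈ 0.987, b = sin(fδ)/sin δ ≈ 0.494.
p = a·p₁ + b·p₂ ≈ (0.588, -0.315, 0.745); φ = arcsin(p_z) ≈ 48.20°, λ = atan2(p_y, p_x) ≈ -28.18°.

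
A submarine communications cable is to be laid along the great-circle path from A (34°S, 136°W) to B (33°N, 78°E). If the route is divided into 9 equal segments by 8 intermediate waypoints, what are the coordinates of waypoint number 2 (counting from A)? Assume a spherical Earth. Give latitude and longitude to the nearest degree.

≈ (24°S, 173°W)

Convert each endpoint to a unit vector on the sphere (x = cos φ cos λ, y = cos φ sin λ, z = sin φ).
The central angle between the endpoints is δ = arccos(p₁·p₂) ≈ 2.649 rad (151.8°).
Interpolate at f = 2/9 with slerp weights a = sin((1−f)δ)/sin δ ≈ 1.865, b = sin(fδ)/sin δ ≈ 1.173.
p = a·p₁ + b·p₂ ≈ (-0.908, -0.112, -0.404); φ = arcsin(p_z) ≈ -23.83°, λ = atan2(p_y, p_x) ≈ -172.98°.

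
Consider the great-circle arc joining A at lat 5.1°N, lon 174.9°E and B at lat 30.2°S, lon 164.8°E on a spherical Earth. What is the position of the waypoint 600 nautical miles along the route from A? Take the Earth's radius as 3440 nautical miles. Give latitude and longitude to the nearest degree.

From cos δ = sin φ₁ sin φ₂ + cos φ₁ cos φ₂ cos Δλ, the central angle is δ ≈ 0.639 rad (36.6°). The total great-circle distance is δ·R ≈ 0.639 × 3440 ≈ 2198 nmi, so the target fraction is f = 600/2198 ≈ 0.273.
Interpolate at f ≈ 0.273 with slerp weights a = sin((1−f)δ)/sin δ ≈ 0.751, b = sin(fδ)/sin δ ≈ 0.291.
p = a·p₁ + b·p₂ ≈ (-0.988, 0.132, -0.080); φ = arcsin(p_z) ≈ -4.57°, λ = atan2(p_y, p_x) ≈ 172.36°.

≈ lat 5°S, lon 172°E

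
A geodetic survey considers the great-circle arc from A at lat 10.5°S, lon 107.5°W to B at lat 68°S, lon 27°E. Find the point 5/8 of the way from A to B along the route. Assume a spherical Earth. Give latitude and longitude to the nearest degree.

Convert each endpoint to a unit vector on the sphere (x = cos φ cos λ, y = cos φ sin λ, z = sin φ).
The central angle between the endpoints is δ = arccos(p₁·p₂) ≈ 1.660 rad (95.1°).
Interpolate at f = 5/8 with slerp weights a = sin((1−f)δ)/sin δ ≈ 0.585, b = sin(fδ)/sin δ ≈ 0.865.
p = a·p₁ + b·p₂ ≈ (0.115, -0.402, -0.908); φ = arcsin(p_z) ≈ -65.28°, λ = atan2(p_y, p_x) ≈ -73.97°.

≈ lat 65°S, lon 74°W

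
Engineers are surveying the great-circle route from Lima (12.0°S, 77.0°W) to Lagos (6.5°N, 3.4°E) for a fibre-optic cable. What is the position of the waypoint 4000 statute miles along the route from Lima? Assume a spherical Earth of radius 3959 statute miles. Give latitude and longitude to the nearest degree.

≈ 1°N, 20°W

Convert each endpoint to a unit vector on the sphere (x = cos φ cos λ, y = cos φ sin λ, z = sin φ).
The central angle between the endpoints is δ = arccos(p₁·p₂) ≈ 1.432 rad (82.0°). The total great-circle distance is δ·R ≈ 1.432 × 3959 ≈ 5669 mi, so the target fraction is f = 4000/5669 ≈ 0.706.
Interpolate at f ≈ 0.706 with slerp weights a = sin((1−f)δ)/sin δ ≈ 0.413, b = sin(fδ)/sin δ ≈ 0.855.
p = a·p₁ + b·p₂ ≈ (0.939, -0.343, 0.011); φ = arcsin(p_z) ≈ 0.63°, λ = atan2(p_y, p_x) ≈ -20.08°.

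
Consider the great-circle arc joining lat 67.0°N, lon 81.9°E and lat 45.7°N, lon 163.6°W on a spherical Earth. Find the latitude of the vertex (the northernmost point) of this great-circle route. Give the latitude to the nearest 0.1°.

The great circle lies in the plane with unit normal n̂ = (p₁ × p₂)/|p₁ × p₂|.
Here n̂_z ≈ +0.296; the vertex latitude is φ_max = arccos|n̂_z| ≈ 72.8°.
Check via Clairaut: cos φ_max = |cos φ₁| · sin C = cos(67.0°)·sin(49.3°) ≈ 0.296, again giving ≈ 72.8°.

≈ 72.8°N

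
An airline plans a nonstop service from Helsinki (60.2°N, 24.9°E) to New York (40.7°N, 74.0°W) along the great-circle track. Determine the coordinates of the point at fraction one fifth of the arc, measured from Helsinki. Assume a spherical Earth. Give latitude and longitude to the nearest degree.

≈ (64°N, 1°E)

Write both endpoints as unit vectors p₁, p₂ with components (cos φ cos λ, cos φ sin λ, sin φ).
The central angle between the endpoints is δ = arccos(p₁·p₂) ≈ 1.038 rad (59.5°).
Interpolate at f = 1/5 with slerp weights a = sin((1−f)δ)/sin δ ≈ 0.857, b = sin(fδ)/sin δ ≈ 0.239.
p = a·p₁ + b·p₂ ≈ (0.436, 0.005, 0.900); φ = arcsin(p_z) ≈ 64.13°, λ = atan2(p_y, p_x) ≈ 0.65°.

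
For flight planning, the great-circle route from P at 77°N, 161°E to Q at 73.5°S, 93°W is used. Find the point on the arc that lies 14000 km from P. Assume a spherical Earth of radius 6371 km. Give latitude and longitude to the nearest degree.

The haversine formula gives a central angle δ ≈ 2.830 rad (162.1°) between the endpoints. The total great-circle distance is δ·R ≈ 2.830 × 6371 ≈ 18030 km, so the target fraction is f = 14000/18030 ≈ 0.776.
Interpolate at f ≈ 0.776 with slerp weights a = sin((1−f)δ)/sin δ ≈ 1.929, b = sin(fδ)/sin δ ≈ 2.642.
p = a·p₁ + b·p₂ ≈ (-0.449, -0.608, -0.654); φ = arcsin(p_z) ≈ -40.86°, λ = atan2(p_y, p_x) ≈ -126.47°.

≈ 41°S, 126°W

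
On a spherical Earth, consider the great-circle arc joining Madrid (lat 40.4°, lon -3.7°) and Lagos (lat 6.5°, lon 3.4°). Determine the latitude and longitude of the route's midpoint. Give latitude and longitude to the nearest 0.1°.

Write both endpoints as unit vectors p₁, p₂ with components (cos φ cos λ, cos φ sin λ, sin φ).
The central angle between the endpoints is δ = arccos(p₁·p₂) ≈ 0.602 rad (34.5°).
Interpolate at f = 1/2 with slerp weights a = sin((1−f)δ)/sin δ ≈ 0.524, b = sin(fδ)/sin δ ≈ 0.524.
p = a·p₁ + b·p₂ ≈ (0.917, 0.005, 0.399); φ = arcsin(p_z) ≈ 23.49°, λ = atan2(p_y, p_x) ≈ 0.32°.

≈ lat 23.5°, lon 0.3°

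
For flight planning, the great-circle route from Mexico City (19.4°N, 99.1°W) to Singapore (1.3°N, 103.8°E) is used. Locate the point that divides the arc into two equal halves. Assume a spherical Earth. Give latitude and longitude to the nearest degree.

≈ (42°N, 174°E)

Write both endpoints as unit vectors p₁, p₂ with components (cos φ cos λ, cos φ sin λ, sin φ).
The central angle between the endpoints is δ = arccos(p₁·p₂) ≈ 2.608 rad (149.4°).
Interpolate at f = 1/2 with slerp weights a = sin((1−f)δ)/sin δ ≈ 1.897, b = sin(fδ)/sin δ ≈ 1.897.
p = a·p₁ + b·p₂ ≈ (-0.736, 0.075, 0.673); φ = arcsin(p_z) ≈ 42.32°, λ = atan2(p_y, p_x) ≈ 174.18°.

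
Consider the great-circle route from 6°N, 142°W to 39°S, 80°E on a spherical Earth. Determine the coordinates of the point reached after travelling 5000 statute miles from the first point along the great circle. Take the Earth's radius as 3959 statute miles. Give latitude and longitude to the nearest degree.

From cos δ = sin φ₁ sin φ₂ + cos φ₁ cos φ₂ cos Δλ, the central angle is δ ≈ 2.265 rad (129.8°). The total great-circle distance is δ·R ≈ 2.265 × 3959 ≈ 8969 mi, so the target fraction is f = 5000/8969 ≈ 0.557.
Interpolate at f ≈ 0.557 with slerp weights a = sin((1−f)δ)/sin δ ≈ 1.097, b = sin(fδ)/sin δ ≈ 1.240.
p = a·p₁ + b·p₂ ≈ (-0.692, 0.278, -0.666); φ = arcsin(p_z) ≈ -41.76°, λ = atan2(p_y, p_x) ≈ 158.15°.

≈ 42°S, 158°E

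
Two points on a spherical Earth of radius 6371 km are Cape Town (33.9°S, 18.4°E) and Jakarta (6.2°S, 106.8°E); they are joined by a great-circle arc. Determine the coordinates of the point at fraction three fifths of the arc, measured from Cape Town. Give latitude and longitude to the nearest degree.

Convert each endpoint to a unit vector on the sphere (x = cos φ cos λ, y = cos φ sin λ, z = sin φ).
The central angle between the endpoints is δ = arccos(p₁·p₂) ≈ 1.487 rad (85.2°).
Interpolate at f = 3/5 with slerp weights a = sin((1−f)δ)/sin δ ≈ 0.562, b = sin(fδ)/sin δ ≈ 0.781.
p = a·p₁ + b·p₂ ≈ (0.218, 0.891, -0.398); φ = arcsin(p_z) ≈ -23.46°, λ = atan2(p_y, p_x) ≈ 76.22°.

≈ 23°S, 76°E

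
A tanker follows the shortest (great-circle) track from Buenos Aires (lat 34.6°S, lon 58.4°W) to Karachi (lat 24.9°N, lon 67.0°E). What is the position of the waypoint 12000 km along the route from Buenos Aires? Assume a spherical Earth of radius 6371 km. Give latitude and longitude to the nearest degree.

≈ lat 13°N, lon 45°E

Convert each endpoint to a unit vector on the sphere (x = cos φ cos λ, y = cos φ sin λ, z = sin φ).
The central angle between the endpoints is δ = arccos(p₁·p₂) ≈ 2.307 rad (132.2°). The total great-circle distance is δ·R ≈ 2.307 × 6371 ≈ 14699 km, so the target fraction is f = 12000/14699 ≈ 0.816.
Interpolate at f ≈ 0.816 with slerp weights a = sin((1−f)δ)/sin δ ≈ 0.555, b = sin(fδ)/sin δ ≈ 1.284.
p = a·p₁ + b·p₂ ≈ (0.694, 0.683, 0.226); φ = arcsin(p_z) ≈ 13.04°, λ = atan2(p_y, p_x) ≈ 44.54°.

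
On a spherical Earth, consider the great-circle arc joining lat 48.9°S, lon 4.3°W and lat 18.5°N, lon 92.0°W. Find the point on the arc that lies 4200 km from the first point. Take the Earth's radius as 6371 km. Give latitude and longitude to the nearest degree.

≈ lat 30°S, lon 48°W

The haversine formula gives a central angle δ ≈ 1.787 rad (102.4°) between the endpoints. The total great-circle distance is δ·R ≈ 1.787 × 6371 ≈ 11382 km, so the target fraction is f = 4200/11382 ≈ 0.369.
Interpolate at f ≈ 0.369 with slerp weights a = sin((1−f)δ)/sin δ ≈ 0.925, b = sin(fδ)/sin δ ≈ 0.627.
p = a·p₁ + b·p₂ ≈ (0.585, -0.640, -0.498); φ = arcsin(p_z) ≈ -29.86°, λ = atan2(p_y, p_x) ≈ -47.54°.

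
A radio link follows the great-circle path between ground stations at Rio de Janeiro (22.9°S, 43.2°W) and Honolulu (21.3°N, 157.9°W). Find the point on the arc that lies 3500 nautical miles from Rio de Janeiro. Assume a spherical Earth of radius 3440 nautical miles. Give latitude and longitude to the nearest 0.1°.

≈ (2.2°S, 99.5°W)

From cos δ = sin φ₁ sin φ₂ + cos φ₁ cos φ₂ cos Δλ, the central angle is δ ≈ 2.094 rad (120.0°). The total great-circle distance is δ·R ≈ 2.094 × 3440 ≈ 7205 nmi, so the target fraction is f = 3500/7205 ≈ 0.486.
Interpolate at f ≈ 0.486 with slerp weights a = sin((1−f)δ)/sin δ ≈ 1.017, b = sin(fδ)/sin δ ≈ 0.982.
p = a·p₁ + b·p₂ ≈ (-0.165, -0.985, -0.039); φ = arcsin(p_z) ≈ -2.22°, λ = atan2(p_y, p_x) ≈ -99.52°.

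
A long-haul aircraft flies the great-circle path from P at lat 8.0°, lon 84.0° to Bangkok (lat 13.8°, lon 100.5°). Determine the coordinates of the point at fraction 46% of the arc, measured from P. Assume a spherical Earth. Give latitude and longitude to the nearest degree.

The haversine formula gives a central angle δ ≈ 0.300 rad (17.2°) between the endpoints.
Interpolate at f = 0.46 with slerp weights a = sin((1−f)δ)/sin δ ≈ 0.546, b = sin(fδ)/sin δ ≈ 0.465.
p = a·p₁ + b·p₂ ≈ (-0.026, 0.982, 0.187); φ = arcsin(p_z) ≈ 10.78°, λ = atan2(p_y, p_x) ≈ 91.51°.

≈ lat 11°, lon 92°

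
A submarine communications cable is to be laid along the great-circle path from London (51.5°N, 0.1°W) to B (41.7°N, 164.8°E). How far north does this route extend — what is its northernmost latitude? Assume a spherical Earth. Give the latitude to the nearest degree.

≈ 83°N

The great circle lies in the plane with unit normal n̂ = (p₁ × p₂)/|p₁ × p₂|.
Here n̂_z ≈ +0.121; the vertex latitude is φ_max = arccos|n̂_z| ≈ 83.0°.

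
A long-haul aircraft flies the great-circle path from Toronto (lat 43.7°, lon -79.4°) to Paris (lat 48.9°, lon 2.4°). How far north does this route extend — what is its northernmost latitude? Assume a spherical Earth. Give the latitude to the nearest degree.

≈ 54°

The great circle lies in the plane with unit normal n̂ = (p₁ × p₂)/|p₁ × p₂|.
Here n̂_z ≈ +0.582; the vertex latitude is φ_max = arccos|n̂_z| ≈ 54.4°.
Check via Clairaut: cos φ_max = |cos φ₁| · sin C = cos(43.7°)·sin(53.6°) ≈ 0.582, again giving ≈ 54.4°.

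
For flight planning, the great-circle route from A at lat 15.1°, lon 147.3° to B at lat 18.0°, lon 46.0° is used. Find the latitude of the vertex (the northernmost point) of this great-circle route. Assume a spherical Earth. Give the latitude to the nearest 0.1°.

The great circle lies in the plane with unit normal n̂ = (p₁ × p₂)/|p₁ × p₂|.
Here n̂_z ≈ -0.905; the vertex latitude is φ_max = arccos|n̂_z| ≈ 25.2°.
Check via Clairaut: cos φ_max = |cos φ₁| · sin C = cos(15.1°)·sin(69.6°) ≈ 0.905, again giving ≈ 25.2°.

≈ 25.2°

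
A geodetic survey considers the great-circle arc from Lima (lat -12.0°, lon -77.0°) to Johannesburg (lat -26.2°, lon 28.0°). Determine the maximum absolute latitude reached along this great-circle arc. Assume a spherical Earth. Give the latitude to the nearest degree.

The great circle lies in the plane with unit normal n̂ = (p₁ × p₂)/|p₁ × p₂|.
Here n̂_z ≈ +0.856; the vertex latitude is φ_max = arccos|n̂_z| ≈ 31.2°.
Check via Clairaut: cos φ_max = |cos φ₁| · sin C = cos(12.0°)·sin(119.0°) ≈ 0.856, again giving ≈ 31.2°.

≈ -31°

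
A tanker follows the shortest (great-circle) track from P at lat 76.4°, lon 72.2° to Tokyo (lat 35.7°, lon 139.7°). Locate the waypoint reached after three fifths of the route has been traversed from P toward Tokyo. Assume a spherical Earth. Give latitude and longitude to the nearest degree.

Write both endpoints as unit vectors p₁, p₂ with components (cos φ cos λ, cos φ sin λ, sin φ).
The central angle between the endpoints is δ = arccos(p₁·p₂) ≈ 0.876 rad (50.2°).
Interpolate at f = 3/5 with slerp weights a = sin((1−f)δ)/sin δ ≈ 0.447, b = sin(fδ)/sin δ ≈ 0.653.
p = a·p₁ + b·p₂ ≈ (-0.372, 0.443, 0.815); φ = arcsin(p_z) ≈ 54.63°, λ = atan2(p_y, p_x) ≈ 130.04°.

≈ lat 55°, lon 130°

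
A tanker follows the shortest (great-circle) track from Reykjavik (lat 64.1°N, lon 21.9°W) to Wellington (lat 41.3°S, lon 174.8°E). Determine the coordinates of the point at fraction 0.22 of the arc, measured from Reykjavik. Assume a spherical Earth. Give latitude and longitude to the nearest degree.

The haversine formula gives a central angle δ ≈ 2.709 rad (155.2°) between the endpoints.
Interpolate at f = 0.22 with slerp weights a = sin((1−f)δ)/sin δ ≈ 2.044, b = sin(fδ)/sin δ ≈ 1.340.
p = a·p₁ + b·p₂ ≈ (-0.174, -0.242, 0.955); φ = arcsin(p_z) ≈ 72.67°, λ = atan2(p_y, p_x) ≈ -125.74°.

≈ lat 73°N, lon 126°W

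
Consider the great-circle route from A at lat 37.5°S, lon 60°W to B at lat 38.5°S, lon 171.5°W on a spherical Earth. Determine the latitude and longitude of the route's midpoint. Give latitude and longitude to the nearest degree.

≈ lat 54°S, lon 115°W

Write both endpoints as unit vectors p₁, p₂ with components (cos φ cos λ, cos φ sin λ, sin φ).
The central angle between the endpoints is δ = arccos(p₁·p₂) ≈ 1.419 rad (81.3°).
Interpolate at f = 1/2 with slerp weights a = sin((1−f)δ)/sin δ ≈ 0.659, b = sin(fδ)/sin δ ≈ 0.659.
p = a·p₁ + b·p₂ ≈ (-0.249, -0.529, -0.811); φ = arcsin(p_z) ≈ -54.23°, λ = atan2(p_y, p_x) ≈ -115.18°.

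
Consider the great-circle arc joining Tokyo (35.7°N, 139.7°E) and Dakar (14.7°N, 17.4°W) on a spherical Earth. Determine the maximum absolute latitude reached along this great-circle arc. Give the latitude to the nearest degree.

The great circle lies in the plane with unit normal n̂ = (p₁ × p₂)/|p₁ × p₂|.
Here n̂_z ≈ -0.374; the vertex latitude is φ_max = arccos|n̂_z| ≈ 68.1°.

≈ 68°N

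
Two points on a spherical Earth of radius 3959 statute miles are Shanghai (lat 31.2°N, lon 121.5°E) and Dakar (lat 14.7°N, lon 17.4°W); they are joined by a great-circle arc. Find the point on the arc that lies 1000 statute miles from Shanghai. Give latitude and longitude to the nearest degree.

≈ lat 40°N, lon 108°E

Convert each endpoint to a unit vector on the sphere (x = cos φ cos λ, y = cos φ sin λ, z = sin φ).
The central angle between the endpoints is δ = arccos(p₁·p₂) ≈ 2.085 rad (119.5°). The total great-circle distance is δ·R ≈ 2.085 × 3959 ≈ 8255 mi, so the target fraction is f = 1000/8255 ≈ 0.121.
Interpolate at f ≈ 0.121 with slerp weights a = sin((1−f)δ)/sin δ ≈ 1.110, b = sin(fδ)/sin δ ≈ 0.287.
p = a·p₁ + b·p₂ ≈ (-0.231, 0.726, 0.648); φ = arcsin(p_z) ≈ 40.36°, λ = atan2(p_y, p_x) ≈ 107.64°.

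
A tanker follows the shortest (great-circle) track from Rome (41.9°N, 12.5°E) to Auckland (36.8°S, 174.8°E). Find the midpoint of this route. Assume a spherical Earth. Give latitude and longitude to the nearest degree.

Convert each endpoint to a unit vector on the sphere (x = cos φ cos λ, y = cos φ sin λ, z = sin φ).
The central angle between the endpoints is δ = arccos(p₁·p₂) ≈ 2.887 rad (165.4°).
Interpolate at f = 1/2 with slerp weights a = sin((1−f)δ)/sin δ ≈ 3.942, b = sin(fδ)/sin δ ≈ 3.942.
p = a·p₁ + b·p₂ ≈ (-0.279, 0.921, 0.271); φ = arcsin(p_z) ≈ 15.74°, λ = atan2(p_y, p_x) ≈ 106.85°.

≈ (16°N, 107°E)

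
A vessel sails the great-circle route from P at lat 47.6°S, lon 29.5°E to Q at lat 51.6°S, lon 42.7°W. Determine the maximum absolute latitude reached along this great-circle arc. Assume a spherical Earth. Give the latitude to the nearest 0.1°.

The great circle lies in the plane with unit normal n̂ = (p₁ × p₂)/|p₁ × p₂|.
Here n̂_z ≈ -0.564; the vertex latitude is φ_max = arccos|n̂_z| ≈ 55.7°.
Check via Clairaut: cos φ_max = |cos φ₁| · sin C = cos(47.6°)·sin(123.3°) ≈ 0.564, again giving ≈ 55.7°.

≈ 55.7°S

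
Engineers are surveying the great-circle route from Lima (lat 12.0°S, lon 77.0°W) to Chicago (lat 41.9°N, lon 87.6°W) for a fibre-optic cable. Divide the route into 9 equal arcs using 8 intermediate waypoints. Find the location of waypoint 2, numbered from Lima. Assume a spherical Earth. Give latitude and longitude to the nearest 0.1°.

From cos δ = sin φ₁ sin φ₂ + cos φ₁ cos φ₂ cos Δλ, the central angle is δ ≈ 0.956 rad (54.8°).
Interpolate at f = 2/9 with slerp weights a = sin((1−f)δ)/sin δ ≈ 0.829, b = sin(fδ)/sin δ ≈ 0.258.
p = a·p₁ + b·p₂ ≈ (0.190, -0.982, 0.000); φ = arcsin(p_z) ≈ 0.01°, λ = atan2(p_y, p_x) ≈ -79.03°.

≈ lat 0.0°N, lon 79.0°W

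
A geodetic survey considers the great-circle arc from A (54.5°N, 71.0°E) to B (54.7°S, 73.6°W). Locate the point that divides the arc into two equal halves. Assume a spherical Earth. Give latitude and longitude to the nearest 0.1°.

≈ (0.3°S, 0.9°W)

Write both endpoints as unit vectors p₁, p₂ with components (cos φ cos λ, cos φ sin λ, sin φ).
The central angle between the endpoints is δ = arccos(p₁·p₂) ≈ 2.787 rad (159.7°).
Interpolate at f = 1/2 with slerp weights a = sin((1−f)δ)/sin δ ≈ 2.839, b = sin(fδ)/sin δ ≈ 2.839.
p = a·p₁ + b·p₂ ≈ (1.000, -0.015, -0.006); φ = arcsin(p_z) ≈ -0.33°, λ = atan2(p_y, p_x) ≈ -0.86°.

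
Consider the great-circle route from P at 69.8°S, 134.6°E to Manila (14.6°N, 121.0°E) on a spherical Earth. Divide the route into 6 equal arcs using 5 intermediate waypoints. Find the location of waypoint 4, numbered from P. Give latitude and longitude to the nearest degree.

Convert each endpoint to a unit vector on the sphere (x = cos φ cos λ, y = cos φ sin λ, z = sin φ).
The central angle between the endpoints is δ = arccos(p₁·p₂) ≈ 1.482 rad (84.9°).
Interpolate at f = 4/6 with slerp weights a = sin((1−f)δ)/sin δ ≈ 0.476, b = sin(fδ)/sin δ ≈ 0.838.
p = a·p₁ + b·p₂ ≈ (-0.533, 0.812, -0.236); φ = arcsin(p_z) ≈ -13.62°, λ = atan2(p_y, p_x) ≈ 123.28°.

≈ 14°S, 123°E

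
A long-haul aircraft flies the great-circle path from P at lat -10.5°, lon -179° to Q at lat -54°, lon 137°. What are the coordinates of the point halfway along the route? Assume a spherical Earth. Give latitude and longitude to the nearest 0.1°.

Write both endpoints as unit vectors p₁, p₂ with components (cos φ cos λ, cos φ sin λ, sin φ).
The central angle between the endpoints is δ = arccos(p₁·p₂) ≈ 0.973 rad (55.7°).
Interpolate at f = 1/2 with slerp weights a = sin((1−f)δ)/sin δ ≈ 0.566, b = sin(fδ)/sin δ ≈ 0.566.
p = a·p₁ + b·p₂ ≈ (-0.799, 0.217, -0.561); φ = arcsin(p_z) ≈ -34.10°, λ = atan2(p_y, p_x) ≈ 164.81°.

≈ lat -34.1°, lon 164.8°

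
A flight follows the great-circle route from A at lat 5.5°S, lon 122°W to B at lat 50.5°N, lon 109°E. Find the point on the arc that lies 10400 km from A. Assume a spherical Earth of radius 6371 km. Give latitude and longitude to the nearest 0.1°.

Convert each endpoint to a unit vector on the sphere (x = cos φ cos λ, y = cos φ sin λ, z = sin φ).
The central angle between the endpoints is δ = arccos(p₁·p₂) ≈ 2.063 rad (118.2°). The total great-circle distance is δ·R ≈ 2.063 × 6371 ≈ 13142 km, so the target fraction is f = 10400/13142 ≈ 0.791.
Interpolate at f ≈ 0.791 with slerp weights a = sin((1−f)δ)/sin δ ≈ 0.473, b = sin(fδ)/sin δ ≈ 1.132.
p = a·p₁ + b·p₂ ≈ (-0.484, 0.281, 0.828); φ = arcsin(p_z) ≈ 55.94°, λ = atan2(p_y, p_x) ≈ 149.83°.

≈ lat 55.9°N, lon 149.8°E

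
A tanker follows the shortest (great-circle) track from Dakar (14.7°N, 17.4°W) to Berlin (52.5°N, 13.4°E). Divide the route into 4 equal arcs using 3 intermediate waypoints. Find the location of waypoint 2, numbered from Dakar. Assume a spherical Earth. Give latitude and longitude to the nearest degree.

≈ 35°N, 6°W

The haversine formula gives a central angle δ ≈ 0.785 rad (45.0°) between the endpoints.
Interpolate at f = 2/4 with slerp weights a = sin((1−f)δ)/sin δ ≈ 0.541, b = sin(fδ)/sin δ ≈ 0.541.
p = a·p₁ + b·p₂ ≈ (0.820, -0.080, 0.567); φ = arcsin(p_z) ≈ 34.52°, λ = atan2(p_y, p_x) ≈ -5.59°.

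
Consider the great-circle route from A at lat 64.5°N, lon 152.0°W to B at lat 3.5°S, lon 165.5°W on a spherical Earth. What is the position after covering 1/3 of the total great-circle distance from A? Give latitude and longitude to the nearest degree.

Write both endpoints as unit vectors p₁, p₂ with components (cos φ cos λ, cos φ sin λ, sin φ).
The central angle between the endpoints is δ = arccos(p₁·p₂) ≈ 1.200 rad (68.7°).
Interpolate at f = 1/3 with slerp weights a = sin((1−f)δ)/sin δ ≈ 0.770, b = sin(fδ)/sin δ ≈ 0.418.
p = a·p₁ + b·p₂ ≈ (-0.696, -0.260, 0.669); φ = arcsin(p_z) ≈ 42.00°, λ = atan2(p_y, p_x) ≈ -159.53°.

≈ lat 42°N, lon 160°W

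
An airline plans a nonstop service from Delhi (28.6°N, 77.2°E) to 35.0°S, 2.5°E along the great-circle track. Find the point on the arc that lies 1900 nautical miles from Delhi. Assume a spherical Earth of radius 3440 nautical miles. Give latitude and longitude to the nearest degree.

≈ 7°N, 52°E

Convert each endpoint to a unit vector on the sphere (x = cos φ cos λ, y = cos φ sin λ, z = sin φ).
The central angle between the endpoints is δ = arccos(p₁·p₂) ≈ 1.656 rad (94.9°). The total great-circle distance is δ·R ≈ 1.656 × 3440 ≈ 5696 nmi, so the target fraction is f = 1900/5696 ≈ 0.334.
Interpolate at f ≈ 0.334 with slerp weights a = sin((1−f)δ)/sin δ ≈ 0.896, b = sin(fδ)/sin δ ≈ 0.527.
p = a·p₁ + b·p₂ ≈ (0.605, 0.786, 0.127); φ = arcsin(p_z) ≈ 7.29°, λ = atan2(p_y, p_x) ≈ 52.40°.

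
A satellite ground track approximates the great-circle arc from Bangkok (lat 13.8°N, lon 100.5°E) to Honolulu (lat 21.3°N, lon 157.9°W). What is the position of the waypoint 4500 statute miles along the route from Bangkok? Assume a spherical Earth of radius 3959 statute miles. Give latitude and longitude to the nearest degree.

The haversine formula gives a central angle δ ≈ 1.666 rad (95.5°) between the endpoints. The total great-circle distance is δ·R ≈ 1.666 × 3959 ≈ 6597 mi, so the target fraction is f = 4500/6597 ≈ 0.682.
Interpolate at f ≈ 0.682 with slerp weights a = sin((1−f)δ)/sin δ ≈ 0.507, b = sin(fδ)/sin δ ≈ 0.911.
p = a·p₁ + b·p₂ ≈ (-0.877, 0.165, 0.452); φ = arcsin(p_z) ≈ 26.88°, λ = atan2(p_y, p_x) ≈ 169.33°.

≈ lat 27°N, lon 169°E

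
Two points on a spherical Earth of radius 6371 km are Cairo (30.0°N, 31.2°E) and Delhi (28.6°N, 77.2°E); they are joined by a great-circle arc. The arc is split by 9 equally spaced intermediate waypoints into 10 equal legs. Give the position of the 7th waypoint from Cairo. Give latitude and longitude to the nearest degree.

From cos δ = sin φ₁ sin φ₂ + cos φ₁ cos φ₂ cos Δλ, the central angle is δ ≈ 0.696 rad (39.9°).
Interpolate at f = 7/10 with slerp weights a = sin((1−f)δ)/sin δ ≈ 0.323, b = sin(fδ)/sin δ ≈ 0.730.
p = a·p₁ + b·p₂ ≈ (0.382, 0.770, 0.511); φ = arcsin(p_z) ≈ 30.74°, λ = atan2(p_y, p_x) ≈ 63.65°.

≈ 31°N, 64°E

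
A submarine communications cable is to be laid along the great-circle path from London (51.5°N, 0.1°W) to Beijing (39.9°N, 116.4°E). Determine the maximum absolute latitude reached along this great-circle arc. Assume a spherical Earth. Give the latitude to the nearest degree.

≈ 63°N

The great circle lies in the plane with unit normal n̂ = (p₁ × p₂)/|p₁ × p₂|.
Here n̂_z ≈ +0.446; the vertex latitude is φ_max = arccos|n̂_z| ≈ 63.5°.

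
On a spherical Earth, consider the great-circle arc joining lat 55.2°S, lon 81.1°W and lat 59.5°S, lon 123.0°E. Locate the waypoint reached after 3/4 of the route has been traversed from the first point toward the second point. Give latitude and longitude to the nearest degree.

≈ lat 74°S, lon 138°E

Convert each endpoint to a unit vector on the sphere (x = cos φ cos λ, y = cos φ sin λ, z = sin φ).
The central angle between the endpoints is δ = arccos(p₁·p₂) ≈ 1.112 rad (63.7°).
Interpolate at f = 3/4 with slerp weights a = sin((1−f)δ)/sin δ ≈ 0.306, b = sin(fδ)/sin δ ≈ 0.826.
p = a·p₁ + b·p₂ ≈ (-0.201, 0.179, -0.963); φ = arcsin(p_z) ≈ -74.37°, λ = atan2(p_y, p_x) ≈ 138.35°.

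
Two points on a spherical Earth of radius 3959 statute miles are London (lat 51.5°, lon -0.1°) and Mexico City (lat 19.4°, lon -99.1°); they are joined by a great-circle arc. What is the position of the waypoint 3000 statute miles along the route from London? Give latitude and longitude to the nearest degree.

≈ lat 45°, lon -67°

Convert each endpoint to a unit vector on the sphere (x = cos φ cos λ, y = cos φ sin λ, z = sin φ).
The central angle between the endpoints is δ = arccos(p₁·p₂) ≈ 1.402 rad (80.3°). The total great-circle distance is δ·R ≈ 1.402 × 3959 ≈ 5550 mi, so the target fraction is f = 3000/5550 ≈ 0.541.
Interpolate at f ≈ 0.541 with slerp weights a = sin((1−f)δ)/sin δ ≈ 0.609, b = sin(fδ)/sin δ ≈ 0.697.
p = a·p₁ + b·p₂ ≈ (0.275, -0.650, 0.708); φ = arcsin(p_z) ≈ 45.10°, λ = atan2(p_y, p_x) ≈ -67.05°.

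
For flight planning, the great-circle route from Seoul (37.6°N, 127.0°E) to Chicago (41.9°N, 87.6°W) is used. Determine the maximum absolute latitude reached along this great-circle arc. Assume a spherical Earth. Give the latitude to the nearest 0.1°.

The great circle lies in the plane with unit normal n̂ = (p₁ × p₂)/|p₁ × p₂|.
Here n̂_z ≈ +0.336; the vertex latitude is φ_max = arccos|n̂_z| ≈ 70.4°.
Check via Clairaut: cos φ_max = |cos φ₁| · sin C = cos(37.6°)·sin(25.1°) ≈ 0.336, again giving ≈ 70.4°.

≈ 70.4°N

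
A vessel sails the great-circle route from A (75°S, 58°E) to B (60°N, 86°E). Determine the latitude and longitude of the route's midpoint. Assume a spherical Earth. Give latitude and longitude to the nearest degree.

Convert each endpoint to a unit vector on the sphere (x = cos φ cos λ, y = cos φ sin λ, z = sin φ).
The central angle between the endpoints is δ = arccos(p₁·p₂) ≈ 2.378 rad (136.2°).
Interpolate at f = 1/2 with slerp weights a = sin((1−f)δ)/sin δ ≈ 1.342, b = sin(fδ)/sin δ ≈ 1.342.
p = a·p₁ + b·p₂ ≈ (0.231, 0.964, -0.134); φ = arcsin(p_z) ≈ -7.70°, λ = atan2(p_y, p_x) ≈ 76.53°.

≈ (8°S, 77°E)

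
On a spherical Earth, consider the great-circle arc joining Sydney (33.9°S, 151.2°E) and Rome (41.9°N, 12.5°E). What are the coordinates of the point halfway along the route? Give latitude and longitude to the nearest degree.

≈ 11°N, 90°E

Write both endpoints as unit vectors p₁, p₂ with components (cos φ cos λ, cos φ sin λ, sin φ).
The central angle between the endpoints is δ = arccos(p₁·p₂) ≈ 2.562 rad (146.8°).
Interpolate at f = 1/2 with slerp weights a = sin((1−f)δ)/sin δ ≈ 1.749, b = sin(fδ)/sin δ ≈ 1.749.
p = a·p₁ + b·p₂ ≈ (-0.001, 0.981, 0.193); φ = arcsin(p_z) ≈ 11.10°, λ = atan2(p_y, p_x) ≈ 90.07°.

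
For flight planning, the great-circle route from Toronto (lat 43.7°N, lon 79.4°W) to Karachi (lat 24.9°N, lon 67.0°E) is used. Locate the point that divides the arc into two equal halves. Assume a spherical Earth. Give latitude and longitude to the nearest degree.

From cos δ = sin φ₁ sin φ₂ + cos φ₁ cos φ₂ cos Δλ, the central angle is δ ≈ 1.829 rad (104.8°).
Interpolate at f = 1/2 with slerp weights a = sin((1−f)δ)/sin δ ≈ 0.819, b = sin(fδ)/sin δ ≈ 0.819.
p = a·p₁ + b·p₂ ≈ (0.399, 0.102, 0.911); φ = arcsin(p_z) ≈ 65.66°, λ = atan2(p_y, p_x) ≈ 14.31°.

≈ lat 66°N, lon 14°E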